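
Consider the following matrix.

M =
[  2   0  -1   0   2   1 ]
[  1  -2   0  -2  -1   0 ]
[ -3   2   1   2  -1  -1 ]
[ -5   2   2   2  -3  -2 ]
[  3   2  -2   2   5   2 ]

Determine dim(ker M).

Row reduce to echelon form.
R2 ← R2 − (1/2)·R1: [0, -2, 1/2, -2, -2, -1/2]
R3 ← R3 + (3/2)·R1: [0, 2, -1/2, 2, 2, 1/2]
R4 ← R4 + (5/2)·R1: [0, 2, -1/2, 2, 2, 1/2]
R5 ← R5 − (3/2)·R1: [0, 2, -1/2, 2, 2, 1/2]
R3 ← R3 + R2: [0, 0, 0, 0, 0, 0]
R4 ← R4 + R2: [0, 0, 0, 0, 0, 0]
R5 ← R5 + R2: [0, 0, 0, 0, 0, 0]
2 nonzero rows, so rank(M) = 2.
M has 6 columns; by rank–nullity, nullity = 6 − 2 = 4.

4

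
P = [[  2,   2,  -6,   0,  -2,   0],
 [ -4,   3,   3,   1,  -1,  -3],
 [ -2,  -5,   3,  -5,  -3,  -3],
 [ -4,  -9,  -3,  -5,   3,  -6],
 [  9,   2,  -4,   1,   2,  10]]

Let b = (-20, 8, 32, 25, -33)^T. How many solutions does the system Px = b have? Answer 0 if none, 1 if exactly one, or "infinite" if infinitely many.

infinite

Row reduce the augmented matrix [P | b].
R2 ← R2 + (2)·R1: [0, 7, -9, 1, -5, -3, -32]
R3 ← R3 + R1: [0, -3, -3, -5, -5, -3, 12]
R4 ← R4 + (2)·R1: [0, -5, -15, -5, -1, -6, -15]
R5 ← R5 − (9/2)·R1: [0, -7, 23, 1, 11, 10, 57]
R3 ← R3 + (3/7)·R2: [0, 0, -48/7, -32/7, -50/7, -30/7, -12/7]
R4 ← R4 + (5/7)·R2: [0, 0, -150/7, -30/7, -32/7, -57/7, -265/7]
R5 ← R5 + R2: [0, 0, 14, 2, 6, 7, 25]
R4 ← R4 − (25/8)·R3: [0, 0, 0, 10, 71/4, 21/4, -65/2]
R5 ← R5 + (49/24)·R3: [0, 0, 0, -22/3, -103/12, -7/4, 43/2]
R5 ← R5 + (11/15)·R4: [0, 0, 0, 0, 133/30, 21/10, -7/3]
The echelon form has 5 nonzero rows, and every pivot lies in the first 6 columns, so rank(P) = rank([P|b]) = 5.
The system is consistent.
rank = 5 < 6 unknowns, so there are infinitely many solutions.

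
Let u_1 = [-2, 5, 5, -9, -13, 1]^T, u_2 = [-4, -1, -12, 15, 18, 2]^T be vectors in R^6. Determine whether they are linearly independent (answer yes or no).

Form the matrix with these vectors as rows and row reduce.
R2 ← R2 − (2)·R1: [0, -11, -22, 33, 44, 0]
2 nonzero rows, so the 2 vectors span a space of dimension 2.
Since 2 = 2, the vectors are linearly independent.

yes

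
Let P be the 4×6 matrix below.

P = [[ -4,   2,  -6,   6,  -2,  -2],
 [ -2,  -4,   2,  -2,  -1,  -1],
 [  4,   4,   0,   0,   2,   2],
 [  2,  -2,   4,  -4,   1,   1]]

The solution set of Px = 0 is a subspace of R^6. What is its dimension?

Row reduce to echelon form.
R2 ← R2 − (1/2)·R1: [0, -5, 5, -5, 0, 0]
R3 ← R3 + R1: [0, 6, -6, 6, 0, 0]
R4 ← R4 + (1/2)·R1: [0, -1, 1, -1, 0, 0]
R3 ← R3 + (6/5)·R2: [0, 0, 0, 0, 0, 0]
R4 ← R4 − (1/5)·R2: [0, 0, 0, 0, 0, 0]
2 nonzero rows, so rank(P) = 2.
P has 6 columns; by rank–nullity, nullity = 6 − 2 = 4.

4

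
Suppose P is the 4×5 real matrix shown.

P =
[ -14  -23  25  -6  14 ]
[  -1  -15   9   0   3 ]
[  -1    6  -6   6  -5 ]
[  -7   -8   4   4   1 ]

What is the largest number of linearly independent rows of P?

Row reduce to echelon form.
R2 ← R2 − (1/14)·R1: [0, -187/14, 101/14, 3/7, 2]
R3 ← R3 − (1/14)·R1: [0, 107/14, -109/14, 45/7, -6]
R4 ← R4 − (1/2)·R1: [0, 7/2, -17/2, 7, -6]
R3 ← R3 + (107/187)·R2: [0, 0, -684/187, 1248/187, -908/187]
R4 ← R4 + (49/187)·R2: [0, 0, -1236/187, 1330/187, -1024/187]
R4 ← R4 − (103/57)·R3: [0, 0, 0, -94/19, 188/57]
Echelon form has 4 nonzero rows, so rank(P) = 4.
The rank gives the maximum number of linearly independent rows: 4.

4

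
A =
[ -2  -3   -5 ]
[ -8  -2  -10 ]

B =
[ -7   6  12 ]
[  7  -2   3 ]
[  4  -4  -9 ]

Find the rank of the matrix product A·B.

2

First compute AB:
[[-27,  14,  12],
 [  2,  -4, -12]]
Now row reduce the product.
R2 ← R2 + (2/27)·R1: [0, -80/27, -100/9]
2 nonzero rows, so rank(AB) = 2.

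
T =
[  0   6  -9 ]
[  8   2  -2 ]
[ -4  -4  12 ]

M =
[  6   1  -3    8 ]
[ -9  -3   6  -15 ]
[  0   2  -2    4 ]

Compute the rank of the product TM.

First compute TM:
[[-54, -36,  54, -126],
 [ 30,  -2,  -8,  26],
 [ 12,  32, -36,  76]]
Now row reduce the product.
R2 ← R2 + (5/9)·R1: [0, -22, 22, -44]
R3 ← R3 + (2/9)·R1: [0, 24, -24, 48]
R3 ← R3 + (12/11)·R2: [0, 0, 0, 0]
2 nonzero rows, so rank(TM) = 2.

2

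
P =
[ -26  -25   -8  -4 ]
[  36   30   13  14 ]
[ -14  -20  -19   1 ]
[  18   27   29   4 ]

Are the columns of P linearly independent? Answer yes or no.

Row reduce P to echelon form.
R2 ← R2 + (18/13)·R1: [0, -60/13, 25/13, 110/13]
R3 ← R3 − (7/13)·R1: [0, -85/13, -191/13, 41/13]
R4 ← R4 + (9/13)·R1: [0, 126/13, 305/13, 16/13]
R3 ← R3 − (17/12)·R2: [0, 0, -209/12, -53/6]
R4 ← R4 + (21/10)·R2: [0, 0, 55/2, 19]
R4 ← R4 + (30/19)·R3: [0, 0, 0, 96/19]
4 pivots among 4 columns.
Every column is a pivot column, so the columns are linearly independent.

yes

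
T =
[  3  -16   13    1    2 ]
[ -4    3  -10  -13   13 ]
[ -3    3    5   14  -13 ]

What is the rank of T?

Row reduce to echelon form.
R2 ← R2 + (4/3)·R1: [0, -55/3, 22/3, -35/3, 47/3]
R3 ← R3 + R1: [0, -13, 18, 15, -11]
R3 ← R3 − (39/55)·R2: [0, 0, 64/5, 256/11, -1216/55]
Echelon form has 3 nonzero rows, so rank(T) = 3.

3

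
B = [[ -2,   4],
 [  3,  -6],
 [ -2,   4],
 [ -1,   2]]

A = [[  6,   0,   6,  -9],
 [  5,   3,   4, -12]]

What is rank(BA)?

1

First compute BA:
[[  8,  12,   4, -30],
 [-12, -18,  -6,  45],
 [  8,  12,   4, -30],
 [  4,   6,   2, -15]]
Now row reduce the product.
R2 ← R2 + (3/2)·R1: [0, 0, 0, 0]
R3 ← R3 − R1: [0, 0, 0, 0]
R4 ← R4 − (1/2)·R1: [0, 0, 0, 0]
1 nonzero row, so rank(BA) = 1.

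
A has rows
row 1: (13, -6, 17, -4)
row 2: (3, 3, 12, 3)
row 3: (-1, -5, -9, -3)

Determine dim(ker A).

Row reduce to echelon form.
R2 ← R2 − (3/13)·R1: [0, 57/13, 105/13, 51/13]
R3 ← R3 + (1/13)·R1: [0, -71/13, -100/13, -43/13]
R3 ← R3 + (71/57)·R2: [0, 0, 45/19, 30/19]
3 nonzero rows, so rank(A) = 3.
A has 4 columns; by rank–nullity, nullity = 4 − 3 = 1.

1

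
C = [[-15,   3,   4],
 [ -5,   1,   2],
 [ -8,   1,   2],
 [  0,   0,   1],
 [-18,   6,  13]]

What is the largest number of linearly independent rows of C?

3

Row reduce to echelon form.
R2 ← R2 − (1/3)·R1: [0, 0, 2/3]
R3 ← R3 − (8/15)·R1: [0, -3/5, -2/15]
R5 ← R5 − (6/5)·R1: [0, 12/5, 41/5]
Swap R2 ↔ R3
R5 ← R5 + (4)·R2: [0, 0, 23/3]
R4 ← R4 − (3/2)·R3: [0, 0, 0]
R5 ← R5 − (23/2)·R3: [0, 0, 0]
Echelon form has 3 nonzero rows, so rank(C) = 3.
The rank gives the maximum number of linearly independent rows: 3.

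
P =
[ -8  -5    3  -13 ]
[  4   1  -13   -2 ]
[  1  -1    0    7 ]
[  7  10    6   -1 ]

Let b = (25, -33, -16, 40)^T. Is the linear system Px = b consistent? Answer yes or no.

Row reduce the augmented matrix [P | b].
R2 ← R2 + (1/2)·R1: [0, -3/2, -23/2, -17/2, -41/2]
R3 ← R3 + (1/8)·R1: [0, -13/8, 3/8, 43/8, -103/8]
R4 ← R4 + (7/8)·R1: [0, 45/8, 69/8, -99/8, 495/8]
R3 ← R3 − (13/12)·R2: [0, 0, 77/6, 175/12, 28/3]
R4 ← R4 + (15/4)·R2: [0, 0, -69/2, -177/4, -15]
R4 ← R4 + (207/77)·R3: [0, 0, 0, -111/22, 111/11]
The echelon form has 4 nonzero rows, and every pivot lies in the first 4 columns, so rank(P) = rank([P|b]) = 4.
The system is consistent.

yes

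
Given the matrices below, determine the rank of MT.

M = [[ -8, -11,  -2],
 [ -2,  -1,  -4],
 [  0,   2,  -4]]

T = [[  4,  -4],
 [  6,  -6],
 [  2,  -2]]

First compute MT:
[[-102, 102],
 [-22,  22],
 [  4,  -4]]
Now row reduce the product.
R2 ← R2 − (11/51)·R1: [0, 0]
R3 ← R3 + (2/51)·R1: [0, 0]
1 nonzero row, so rank(MT) = 1.

1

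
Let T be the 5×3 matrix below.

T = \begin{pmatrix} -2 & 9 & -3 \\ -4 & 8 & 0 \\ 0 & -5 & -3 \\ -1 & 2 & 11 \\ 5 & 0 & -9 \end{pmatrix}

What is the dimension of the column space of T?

Row reduce to echelon form.
R2 ← R2 − (2)·R1: [0, -10, 6]
R4 ← R4 − (1/2)·R1: [0, -5/2, 25/2]
R5 ← R5 + (5/2)·R1: [0, 45/2, -33/2]
R3 ← R3 − (1/2)·R2: [0, 0, -6]
R4 ← R4 − (1/4)·R2: [0, 0, 11]
R5 ← R5 + (9/4)·R2: [0, 0, -3]
R4 ← R4 + (11/6)·R3: [0, 0, 0]
R5 ← R5 − (1/2)·R3: [0, 0, 0]
Echelon form has 3 nonzero rows, so rank(T) = 3.
The column space has dimension equal to the rank: 3.

3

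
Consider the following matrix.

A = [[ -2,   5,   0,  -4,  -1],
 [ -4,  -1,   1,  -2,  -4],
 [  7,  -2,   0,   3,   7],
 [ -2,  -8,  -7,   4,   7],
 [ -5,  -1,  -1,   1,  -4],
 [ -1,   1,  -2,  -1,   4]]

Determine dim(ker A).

0

Row reduce to echelon form.
R2 ← R2 − (2)·R1: [0, -11, 1, 6, -2]
R3 ← R3 + (7/2)·R1: [0, 31/2, 0, -11, 7/2]
R4 ← R4 − R1: [0, -13, -7, 8, 8]
R5 ← R5 − (5/2)·R1: [0, -27/2, -1, 11, -3/2]
R6 ← R6 − (1/2)·R1: [0, -3/2, -2, 1, 9/2]
R3 ← R3 + (31/22)·R2: [0, 0, 31/22, -28/11, 15/22]
R4 ← R4 − (13/11)·R2: [0, 0, -90/11, 10/11, 114/11]
R5 ← R5 − (27/22)·R2: [0, 0, -49/22, 40/11, 21/22]
R6 ← R6 − (3/22)·R2: [0, 0, -47/22, 2/11, 105/22]
R4 ← R4 + (180/31)·R3: [0, 0, 0, -430/31, 444/31]
R5 ← R5 + (49/31)·R3: [0, 0, 0, -12/31, 63/31]
R6 ← R6 + (47/31)·R3: [0, 0, 0, -114/31, 180/31]
R5 ← R5 − (6/215)·R4: [0, 0, 0, 0, 351/215]
R6 ← R6 − (57/215)·R4: [0, 0, 0, 0, 432/215]
R6 ← R6 − (16/13)·R5: [0, 0, 0, 0, 0]
5 nonzero rows, so rank(A) = 5.
A has 5 columns; by rank–nullity, nullity = 5 − 5 = 0.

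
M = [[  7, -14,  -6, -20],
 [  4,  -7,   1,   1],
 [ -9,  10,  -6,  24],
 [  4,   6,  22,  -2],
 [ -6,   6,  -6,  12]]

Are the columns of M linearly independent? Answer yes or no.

Row reduce M to echelon form.
R2 ← R2 − (4/7)·R1: [0, 1, 31/7, 87/7]
R3 ← R3 + (9/7)·R1: [0, -8, -96/7, -12/7]
R4 ← R4 − (4/7)·R1: [0, 14, 178/7, 66/7]
R5 ← R5 + (6/7)·R1: [0, -6, -78/7, -36/7]
R3 ← R3 + (8)·R2: [0, 0, 152/7, 684/7]
R4 ← R4 − (14)·R2: [0, 0, -256/7, -1152/7]
R5 ← R5 + (6)·R2: [0, 0, 108/7, 486/7]
R4 ← R4 + (32/19)·R3: [0, 0, 0, 0]
R5 ← R5 − (27/38)·R3: [0, 0, 0, 0]
3 pivots among 4 columns.
Only 3 < 4 pivot columns, so the columns are linearly dependent.

no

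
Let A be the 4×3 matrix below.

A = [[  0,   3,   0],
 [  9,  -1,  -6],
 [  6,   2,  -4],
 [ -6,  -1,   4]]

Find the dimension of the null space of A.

1

Row reduce to echelon form.
Swap R1 ↔ R2
R3 ← R3 − (2/3)·R1: [0, 8/3, 0]
R4 ← R4 + (2/3)·R1: [0, -5/3, 0]
R3 ← R3 − (8/9)·R2: [0, 0, 0]
R4 ← R4 + (5/9)·R2: [0, 0, 0]
2 nonzero rows, so rank(A) = 2.
A has 3 columns; by rank–nullity, nullity = 3 − 2 = 1.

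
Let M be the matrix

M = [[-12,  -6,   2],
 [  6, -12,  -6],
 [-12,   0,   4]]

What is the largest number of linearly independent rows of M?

Row reduce to echelon form.
R2 ← R2 + (1/2)·R1: [0, -15, -5]
R3 ← R3 − R1: [0, 6, 2]
R3 ← R3 + (2/5)·R2: [0, 0, 0]
Echelon form has 2 nonzero rows, so rank(M) = 2.
The rank gives the maximum number of linearly independent rows: 2.

2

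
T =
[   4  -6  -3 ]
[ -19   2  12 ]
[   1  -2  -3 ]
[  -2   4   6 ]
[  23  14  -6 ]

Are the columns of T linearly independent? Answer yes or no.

Row reduce T to echelon form.
R2 ← R2 + (19/4)·R1: [0, -53/2, -9/4]
R3 ← R3 − (1/4)·R1: [0, -1/2, -9/4]
R4 ← R4 + (1/2)·R1: [0, 1, 9/2]
R5 ← R5 − (23/4)·R1: [0, 97/2, 45/4]
R3 ← R3 − (1/53)·R2: [0, 0, -117/53]
R4 ← R4 + (2/53)·R2: [0, 0, 234/53]
R5 ← R5 + (97/53)·R2: [0, 0, 378/53]
R4 ← R4 + (2)·R3: [0, 0, 0]
R5 ← R5 + (42/13)·R3: [0, 0, 0]
3 pivots among 3 columns.
Every column is a pivot column, so the columns are linearly independent.

yes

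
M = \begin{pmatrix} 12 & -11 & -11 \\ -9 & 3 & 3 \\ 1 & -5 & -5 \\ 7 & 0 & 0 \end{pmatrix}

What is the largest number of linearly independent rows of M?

2

Row reduce to echelon form.
R2 ← R2 + (3/4)·R1: [0, -21/4, -21/4]
R3 ← R3 − (1/12)·R1: [0, -49/12, -49/12]
R4 ← R4 − (7/12)·R1: [0, 77/12, 77/12]
R3 ← R3 − (7/9)·R2: [0, 0, 0]
R4 ← R4 + (11/9)·R2: [0, 0, 0]
Echelon form has 2 nonzero rows, so rank(M) = 2.
The rank gives the maximum number of linearly independent rows: 2.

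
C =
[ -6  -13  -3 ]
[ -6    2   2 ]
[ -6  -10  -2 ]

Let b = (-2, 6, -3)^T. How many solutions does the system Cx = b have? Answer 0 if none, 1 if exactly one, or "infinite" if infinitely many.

Row reduce the augmented matrix [C | b].
R2 ← R2 − R1: [0, 15, 5, 8]
R3 ← R3 − R1: [0, 3, 1, -1]
R3 ← R3 − (1/5)·R2: [0, 0, 0, -13/5]
The echelon form has 3 nonzero rows; the last pivot sits in the augmented column, so rank(C) = 2 but rank([C|b]) = 3.
Since the ranks differ, the system is inconsistent.
It has no solutions.

0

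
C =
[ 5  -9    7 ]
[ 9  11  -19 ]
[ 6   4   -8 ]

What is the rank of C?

Row reduce to echelon form.
R2 ← R2 − (9/5)·R1: [0, 136/5, -158/5]
R3 ← R3 − (6/5)·R1: [0, 74/5, -82/5]
R3 ← R3 − (37/68)·R2: [0, 0, 27/34]
Echelon form has 3 nonzero rows, so rank(C) = 3.

3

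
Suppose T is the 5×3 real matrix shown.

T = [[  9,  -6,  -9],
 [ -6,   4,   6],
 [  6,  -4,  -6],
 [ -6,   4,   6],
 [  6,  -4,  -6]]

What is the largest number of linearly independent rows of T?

1

Row reduce to echelon form.
R2 ← R2 + (2/3)·R1: [0, 0, 0]
R3 ← R3 − (2/3)·R1: [0, 0, 0]
R4 ← R4 + (2/3)·R1: [0, 0, 0]
R5 ← R5 − (2/3)·R1: [0, 0, 0]
Echelon form has 1 nonzero row, so rank(T) = 1.
The rank gives the maximum number of linearly independent rows: 1.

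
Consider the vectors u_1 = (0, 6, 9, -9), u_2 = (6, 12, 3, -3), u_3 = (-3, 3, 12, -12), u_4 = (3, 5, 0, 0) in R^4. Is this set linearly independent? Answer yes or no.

Form the matrix with these vectors as rows and row reduce.
Swap R1 ↔ R2
R3 ← R3 + (1/2)·R1: [0, 9, 27/2, -27/2]
R4 ← R4 − (1/2)·R1: [0, -1, -3/2, 3/2]
R3 ← R3 − (3/2)·R2: [0, 0, 0, 0]
R4 ← R4 + (1/6)·R2: [0, 0, 0, 0]
2 nonzero rows, so the 4 vectors span a space of dimension 2.
Since 2 < 4, the vectors are linearly dependent.

no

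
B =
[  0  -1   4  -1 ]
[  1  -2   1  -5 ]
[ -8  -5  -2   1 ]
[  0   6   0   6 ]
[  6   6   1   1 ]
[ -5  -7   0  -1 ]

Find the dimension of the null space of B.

0

Row reduce to echelon form.
Swap R1 ↔ R2
R3 ← R3 + (8)·R1: [0, -21, 6, -39]
R5 ← R5 − (6)·R1: [0, 18, -5, 31]
R6 ← R6 + (5)·R1: [0, -17, 5, -26]
R3 ← R3 − (21)·R2: [0, 0, -78, -18]
R4 ← R4 + (6)·R2: [0, 0, 24, 0]
R5 ← R5 + (18)·R2: [0, 0, 67, 13]
R6 ← R6 − (17)·R2: [0, 0, -63, -9]
R4 ← R4 + (4/13)·R3: [0, 0, 0, -72/13]
R5 ← R5 + (67/78)·R3: [0, 0, 0, -32/13]
R6 ← R6 − (21/26)·R3: [0, 0, 0, 72/13]
R5 ← R5 − (4/9)·R4: [0, 0, 0, 0]
R6 ← R6 + R4: [0, 0, 0, 0]
4 nonzero rows, so rank(B) = 4.
B has 4 columns; by rank–nullity, nullity = 4 − 4 = 0.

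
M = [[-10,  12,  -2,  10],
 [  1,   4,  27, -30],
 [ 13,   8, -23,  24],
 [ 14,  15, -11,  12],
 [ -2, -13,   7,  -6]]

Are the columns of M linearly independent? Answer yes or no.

Row reduce M to echelon form.
R2 ← R2 + (1/10)·R1: [0, 26/5, 134/5, -29]
R3 ← R3 + (13/10)·R1: [0, 118/5, -128/5, 37]
R4 ← R4 + (7/5)·R1: [0, 159/5, -69/5, 26]
R5 ← R5 − (1/5)·R1: [0, -77/5, 37/5, -8]
R3 ← R3 − (59/13)·R2: [0, 0, -1914/13, 2192/13]
R4 ← R4 − (159/26)·R2: [0, 0, -2310/13, 5287/26]
R5 ← R5 + (77/26)·R2: [0, 0, 1128/13, -2441/26]
R4 ← R4 − (35/29)·R3: [0, 0, 0, -9/58]
R5 ← R5 + (188/319)·R3: [0, 0, 0, 3501/638]
R5 ← R5 + (389/11)·R4: [0, 0, 0, 0]
4 pivots among 4 columns.
Every column is a pivot column, so the columns are linearly independent.

yes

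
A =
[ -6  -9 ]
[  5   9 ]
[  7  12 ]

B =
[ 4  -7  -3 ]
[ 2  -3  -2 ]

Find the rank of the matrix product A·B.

2

First compute AB:
[[-42,  69,  36],
 [ 38, -62, -33],
 [ 52, -85, -45]]
Now row reduce the product.
R2 ← R2 + (19/21)·R1: [0, 3/7, -3/7]
R3 ← R3 + (26/21)·R1: [0, 3/7, -3/7]
R3 ← R3 − R2: [0, 0, 0]
2 nonzero rows, so rank(AB) = 2.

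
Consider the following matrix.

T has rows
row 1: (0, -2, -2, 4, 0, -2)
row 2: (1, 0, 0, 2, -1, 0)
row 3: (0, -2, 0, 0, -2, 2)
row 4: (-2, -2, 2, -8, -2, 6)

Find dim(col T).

Row reduce to echelon form.
Swap R1 ↔ R2
R4 ← R4 + (2)·R1: [0, -2, 2, -4, -4, 6]
R3 ← R3 − R2: [0, 0, 2, -4, -2, 4]
R4 ← R4 − R2: [0, 0, 4, -8, -4, 8]
R4 ← R4 − (2)·R3: [0, 0, 0, 0, 0, 0]
Echelon form has 3 nonzero rows, so rank(T) = 3.
The column space has dimension equal to the rank: 3.

3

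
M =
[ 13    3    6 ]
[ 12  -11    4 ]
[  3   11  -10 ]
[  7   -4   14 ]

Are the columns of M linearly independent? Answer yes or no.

Row reduce M to echelon form.
R2 ← R2 − (12/13)·R1: [0, -179/13, -20/13]
R3 ← R3 − (3/13)·R1: [0, 134/13, -148/13]
R4 ← R4 − (7/13)·R1: [0, -73/13, 140/13]
R3 ← R3 + (134/179)·R2: [0, 0, -2244/179]
R4 ← R4 − (73/179)·R2: [0, 0, 2040/179]
R4 ← R4 + (10/11)·R3: [0, 0, 0]
3 pivots among 3 columns.
Every column is a pivot column, so the columns are linearly independent.

yes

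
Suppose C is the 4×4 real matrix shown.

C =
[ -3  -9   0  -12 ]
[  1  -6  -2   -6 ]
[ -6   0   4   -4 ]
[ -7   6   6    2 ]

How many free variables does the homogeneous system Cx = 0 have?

2

Row reduce to echelon form.
R2 ← R2 + (1/3)·R1: [0, -9, -2, -10]
R3 ← R3 − (2)·R1: [0, 18, 4, 20]
R4 ← R4 − (7/3)·R1: [0, 27, 6, 30]
R3 ← R3 + (2)·R2: [0, 0, 0, 0]
R4 ← R4 + (3)·R2: [0, 0, 0, 0]
2 nonzero rows, so rank(C) = 2.
C has 4 columns; by rank–nullity, nullity = 4 − 2 = 2.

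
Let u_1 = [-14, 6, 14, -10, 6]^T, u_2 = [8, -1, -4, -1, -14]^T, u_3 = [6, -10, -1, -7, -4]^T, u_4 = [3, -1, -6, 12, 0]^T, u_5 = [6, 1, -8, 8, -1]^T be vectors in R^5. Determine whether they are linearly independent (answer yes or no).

Form the matrix with these vectors as rows and row reduce.
R2 ← R2 + (4/7)·R1: [0, 17/7, 4, -47/7, -74/7]
R3 ← R3 + (3/7)·R1: [0, -52/7, 5, -79/7, -10/7]
R4 ← R4 + (3/14)·R1: [0, 2/7, -3, 69/7, 9/7]
R5 ← R5 + (3/7)·R1: [0, 25/7, -2, 26/7, 11/7]
R3 ← R3 + (52/17)·R2: [0, 0, 293/17, -541/17, -574/17]
R4 ← R4 − (2/17)·R2: [0, 0, -59/17, 181/17, 43/17]
R5 ← R5 − (25/17)·R2: [0, 0, -134/17, 231/17, 291/17]
R4 ← R4 + (59/293)·R3: [0, 0, 0, 1242/293, -1251/293]
R5 ← R5 + (134/293)·R3: [0, 0, 0, -283/293, 491/293]
R5 ← R5 + (283/1242)·R4: [0, 0, 0, 0, 97/138]
5 nonzero rows, so the 5 vectors span a space of dimension 5.
Since 5 = 5, the vectors are linearly independent.

yes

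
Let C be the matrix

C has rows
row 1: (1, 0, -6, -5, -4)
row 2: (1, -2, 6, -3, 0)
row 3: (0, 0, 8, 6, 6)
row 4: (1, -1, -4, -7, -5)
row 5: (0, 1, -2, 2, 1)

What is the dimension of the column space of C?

3

Row reduce to echelon form.
R2 ← R2 − R1: [0, -2, 12, 2, 4]
R4 ← R4 − R1: [0, -1, 2, -2, -1]
R4 ← R4 − (1/2)·R2: [0, 0, -4, -3, -3]
R5 ← R5 + (1/2)·R2: [0, 0, 4, 3, 3]
R4 ← R4 + (1/2)·R3: [0, 0, 0, 0, 0]
R5 ← R5 − (1/2)·R3: [0, 0, 0, 0, 0]
Echelon form has 3 nonzero rows, so rank(C) = 3.
The column space has dimension equal to the rank: 3.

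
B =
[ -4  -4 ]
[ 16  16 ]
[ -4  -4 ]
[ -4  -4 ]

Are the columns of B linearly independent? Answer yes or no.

no

Row reduce B to echelon form.
R2 ← R2 + (4)·R1: [0, 0]
R3 ← R3 − R1: [0, 0]
R4 ← R4 − R1: [0, 0]
1 pivot among 2 columns.
Only 1 < 2 pivot columns, so the columns are linearly dependent.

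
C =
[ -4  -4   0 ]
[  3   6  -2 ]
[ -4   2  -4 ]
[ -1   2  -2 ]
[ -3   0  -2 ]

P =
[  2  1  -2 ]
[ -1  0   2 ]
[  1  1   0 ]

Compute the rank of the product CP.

First compute CP:
[[ -4,  -4,   0],
 [ -2,   1,   6],
 [-14,  -8,  12],
 [ -6,  -3,   6],
 [ -8,  -5,   6]]
Now row reduce the product.
R2 ← R2 − (1/2)·R1: [0, 3, 6]
R3 ← R3 − (7/2)·R1: [0, 6, 12]
R4 ← R4 − (3/2)·R1: [0, 3, 6]
R5 ← R5 − (2)·R1: [0, 3, 6]
R3 ← R3 − (2)·R2: [0, 0, 0]
R4 ← R4 − R2: [0, 0, 0]
R5 ← R5 − R2: [0, 0, 0]
2 nonzero rows, so rank(CP) = 2.

2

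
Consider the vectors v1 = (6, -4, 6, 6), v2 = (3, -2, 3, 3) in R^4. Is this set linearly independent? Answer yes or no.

Form the matrix with these vectors as rows and row reduce.
R2 ← R2 − (1/2)·R1: [0, 0, 0, 0]
1 nonzero row, so the 2 vectors span a space of dimension 1.
Since 1 < 2, the vectors are linearly dependent.

no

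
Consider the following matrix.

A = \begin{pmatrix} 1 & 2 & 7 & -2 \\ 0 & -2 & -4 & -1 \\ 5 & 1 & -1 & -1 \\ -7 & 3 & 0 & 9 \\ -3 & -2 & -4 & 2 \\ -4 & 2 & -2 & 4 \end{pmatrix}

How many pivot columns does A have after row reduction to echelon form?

4

Row reduce to echelon form.
R3 ← R3 − (5)·R1: [0, -9, -36, 9]
R4 ← R4 + (7)·R1: [0, 17, 49, -5]
R5 ← R5 + (3)·R1: [0, 4, 17, -4]
R6 ← R6 + (4)·R1: [0, 10, 26, -4]
R3 ← R3 − (9/2)·R2: [0, 0, -18, 27/2]
R4 ← R4 + (17/2)·R2: [0, 0, 15, -27/2]
R5 ← R5 + (2)·R2: [0, 0, 9, -6]
R6 ← R6 + (5)·R2: [0, 0, 6, -9]
R4 ← R4 + (5/6)·R3: [0, 0, 0, -9/4]
R5 ← R5 + (1/2)·R3: [0, 0, 0, 3/4]
R6 ← R6 + (1/3)·R3: [0, 0, 0, -9/2]
R5 ← R5 + (1/3)·R4: [0, 0, 0, 0]
R6 ← R6 − (2)·R4: [0, 0, 0, 0]
Echelon form has 4 nonzero rows, so rank(A) = 4.
Each nonzero row contributes one pivot column: 4 pivot columns.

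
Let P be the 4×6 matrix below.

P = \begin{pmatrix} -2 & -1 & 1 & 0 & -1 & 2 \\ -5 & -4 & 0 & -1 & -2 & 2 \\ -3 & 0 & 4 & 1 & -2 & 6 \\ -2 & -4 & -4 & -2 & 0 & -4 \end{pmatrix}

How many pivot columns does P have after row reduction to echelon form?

2

Row reduce to echelon form.
R2 ← R2 − (5/2)·R1: [0, -3/2, -5/2, -1, 1/2, -3]
R3 ← R3 − (3/2)·R1: [0, 3/2, 5/2, 1, -1/2, 3]
R4 ← R4 − R1: [0, -3, -5, -2, 1, -6]
R3 ← R3 + R2: [0, 0, 0, 0, 0, 0]
R4 ← R4 − (2)·R2: [0, 0, 0, 0, 0, 0]
Echelon form has 2 nonzero rows, so rank(P) = 2.
Each nonzero row contributes one pivot column: 2 pivot columns.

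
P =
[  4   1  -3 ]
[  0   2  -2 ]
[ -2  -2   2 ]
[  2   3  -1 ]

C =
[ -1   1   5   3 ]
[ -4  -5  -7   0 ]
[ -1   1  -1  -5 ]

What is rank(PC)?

3

First compute PC:
[[ -5,  -4,  16,  27],
 [ -6, -12, -12,  10],
 [  8,  10,   2, -16],
 [-13, -14, -10,  11]]
Now row reduce the product.
R2 ← R2 − (6/5)·R1: [0, -36/5, -156/5, -112/5]
R3 ← R3 + (8/5)·R1: [0, 18/5, 138/5, 136/5]
R4 ← R4 − (13/5)·R1: [0, -18/5, -258/5, -296/5]
R3 ← R3 + (1/2)·R2: [0, 0, 12, 16]
R4 ← R4 − (1/2)·R2: [0, 0, -36, -48]
R4 ← R4 + (3)·R3: [0, 0, 0, 0]
3 nonzero rows, so rank(PC) = 3.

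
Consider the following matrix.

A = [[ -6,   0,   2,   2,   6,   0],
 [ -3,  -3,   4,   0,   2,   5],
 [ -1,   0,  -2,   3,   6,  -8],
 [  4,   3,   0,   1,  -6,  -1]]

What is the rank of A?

4

Row reduce to echelon form.
R2 ← R2 − (1/2)·R1: [0, -3, 3, -1, -1, 5]
R3 ← R3 − (1/6)·R1: [0, 0, -7/3, 8/3, 5, -8]
R4 ← R4 + (2/3)·R1: [0, 3, 4/3, 7/3, -2, -1]
R4 ← R4 + R2: [0, 0, 13/3, 4/3, -3, 4]
R4 ← R4 + (13/7)·R3: [0, 0, 0, 44/7, 44/7, -76/7]
Echelon form has 4 nonzero rows, so rank(A) = 4.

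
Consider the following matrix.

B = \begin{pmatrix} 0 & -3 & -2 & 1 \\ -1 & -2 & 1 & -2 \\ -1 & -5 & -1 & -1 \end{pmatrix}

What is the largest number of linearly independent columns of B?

Row reduce to echelon form.
Swap R1 ↔ R2
R3 ← R3 − R1: [0, -3, -2, 1]
R3 ← R3 − R2: [0, 0, 0, 0]
Echelon form has 2 nonzero rows, so rank(B) = 2.
The rank gives the maximum number of linearly independent columns: 2.

2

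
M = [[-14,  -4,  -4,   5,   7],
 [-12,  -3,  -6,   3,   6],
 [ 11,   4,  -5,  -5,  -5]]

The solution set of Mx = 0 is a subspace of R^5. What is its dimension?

Row reduce to echelon form.
R2 ← R2 − (6/7)·R1: [0, 3/7, -18/7, -9/7, 0]
R3 ← R3 + (11/14)·R1: [0, 6/7, -57/7, -15/14, 1/2]
R3 ← R3 − (2)·R2: [0, 0, -3, 3/2, 1/2]
3 nonzero rows, so rank(M) = 3.
M has 5 columns; by rank–nullity, nullity = 5 − 3 = 2.

2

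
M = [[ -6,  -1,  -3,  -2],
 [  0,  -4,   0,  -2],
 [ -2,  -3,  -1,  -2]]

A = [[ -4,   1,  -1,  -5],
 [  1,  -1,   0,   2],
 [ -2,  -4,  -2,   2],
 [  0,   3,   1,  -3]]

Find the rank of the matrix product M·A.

2

First compute MA:
[[ 29,   1,  10,  28],
 [ -4,  -2,  -2,  -2],
 [  7,  -1,   2,   8]]
Now row reduce the product.
R2 ← R2 + (4/29)·R1: [0, -54/29, -18/29, 54/29]
R3 ← R3 − (7/29)·R1: [0, -36/29, -12/29, 36/29]
R3 ← R3 − (2/3)·R2: [0, 0, 0, 0]
2 nonzero rows, so rank(MA) = 2.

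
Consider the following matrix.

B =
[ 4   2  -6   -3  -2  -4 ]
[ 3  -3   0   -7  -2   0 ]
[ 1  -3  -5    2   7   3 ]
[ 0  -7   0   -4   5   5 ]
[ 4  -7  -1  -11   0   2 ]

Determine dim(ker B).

2

Row reduce to echelon form.
R2 ← R2 − (3/4)·R1: [0, -9/2, 9/2, -19/4, -1/2, 3]
R3 ← R3 − (1/4)·R1: [0, -7/2, -7/2, 11/4, 15/2, 4]
R5 ← R5 − R1: [0, -9, 5, -8, 2, 6]
R3 ← R3 − (7/9)·R2: [0, 0, -7, 58/9, 71/9, 5/3]
R4 ← R4 − (14/9)·R2: [0, 0, -7, 61/18, 52/9, 1/3]
R5 ← R5 − (2)·R2: [0, 0, -4, 3/2, 3, 0]
R4 ← R4 − R3: [0, 0, 0, -55/18, -19/9, -4/3]
R5 ← R5 − (4/7)·R3: [0, 0, 0, -275/126, -95/63, -20/21]
R5 ← R5 − (5/7)·R4: [0, 0, 0, 0, 0, 0]
4 nonzero rows, so rank(B) = 4.
B has 6 columns; by rank–nullity, nullity = 6 − 4 = 2.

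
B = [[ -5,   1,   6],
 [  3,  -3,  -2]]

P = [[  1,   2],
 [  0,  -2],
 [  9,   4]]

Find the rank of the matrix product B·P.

2

First compute BP:
[[ 49,  12],
 [-15,   4]]
Now row reduce the product.
R2 ← R2 + (15/49)·R1: [0, 376/49]
2 nonzero rows, so rank(BP) = 2.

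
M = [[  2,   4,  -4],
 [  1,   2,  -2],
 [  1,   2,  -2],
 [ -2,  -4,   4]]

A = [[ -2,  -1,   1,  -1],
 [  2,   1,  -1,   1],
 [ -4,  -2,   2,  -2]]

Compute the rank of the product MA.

First compute MA:
[[ 20,  10, -10,  10],
 [ 10,   5,  -5,   5],
 [ 10,   5,  -5,   5],
 [-20, -10,  10, -10]]
Now row reduce the product.
R2 ← R2 − (1/2)·R1: [0, 0, 0, 0]
R3 ← R3 − (1/2)·R1: [0, 0, 0, 0]
R4 ← R4 + R1: [0, 0, 0, 0]
1 nonzero row, so rank(MA) = 1.

1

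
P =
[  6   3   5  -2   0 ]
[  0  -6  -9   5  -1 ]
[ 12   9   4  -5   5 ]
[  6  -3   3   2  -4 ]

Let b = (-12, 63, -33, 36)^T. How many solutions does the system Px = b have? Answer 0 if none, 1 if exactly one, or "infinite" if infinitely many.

Row reduce the augmented matrix [P | b].
R3 ← R3 − (2)·R1: [0, 3, -6, -1, 5, -9]
R4 ← R4 − R1: [0, -6, -2, 4, -4, 48]
R3 ← R3 + (1/2)·R2: [0, 0, -21/2, 3/2, 9/2, 45/2]
R4 ← R4 − R2: [0, 0, 7, -1, -3, -15]
R4 ← R4 + (2/3)·R3: [0, 0, 0, 0, 0, 0]
The echelon form has 3 nonzero rows, and every pivot lies in the first 5 columns, so rank(P) = rank([P|b]) = 3.
The system is consistent.
rank = 3 < 5 unknowns, so there are infinitely many solutions.

infinite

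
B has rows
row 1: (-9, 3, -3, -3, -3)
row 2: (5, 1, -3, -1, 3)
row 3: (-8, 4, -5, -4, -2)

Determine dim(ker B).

3

Row reduce to echelon form.
R2 ← R2 + (5/9)·R1: [0, 8/3, -14/3, -8/3, 4/3]
R3 ← R3 − (8/9)·R1: [0, 4/3, -7/3, -4/3, 2/3]
R3 ← R3 − (1/2)·R2: [0, 0, 0, 0, 0]
2 nonzero rows, so rank(B) = 2.
B has 5 columns; by rank–nullity, nullity = 5 − 2 = 3.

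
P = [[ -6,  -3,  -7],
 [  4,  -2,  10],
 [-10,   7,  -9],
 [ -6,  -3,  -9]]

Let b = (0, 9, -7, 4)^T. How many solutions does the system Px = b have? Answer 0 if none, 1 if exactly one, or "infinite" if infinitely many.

0

Row reduce the augmented matrix [P | b].
R2 ← R2 + (2/3)·R1: [0, -4, 16/3, 9]
R3 ← R3 − (5/3)·R1: [0, 12, 8/3, -7]
R4 ← R4 − R1: [0, 0, -2, 4]
R3 ← R3 + (3)·R2: [0, 0, 56/3, 20]
R4 ← R4 + (3/28)·R3: [0, 0, 0, 43/7]
The echelon form has 4 nonzero rows; the last pivot sits in the augmented column, so rank(P) = 3 but rank([P|b]) = 4.
Since the ranks differ, the system is inconsistent.
It has no solutions.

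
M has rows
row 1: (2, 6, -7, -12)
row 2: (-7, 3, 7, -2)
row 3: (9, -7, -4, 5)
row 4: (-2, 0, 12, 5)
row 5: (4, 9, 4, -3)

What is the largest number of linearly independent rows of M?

Row reduce to echelon form.
R2 ← R2 + (7/2)·R1: [0, 24, -35/2, -44]
R3 ← R3 − (9/2)·R1: [0, -34, 55/2, 59]
R4 ← R4 + R1: [0, 6, 5, -7]
R5 ← R5 − (2)·R1: [0, -3, 18, 21]
R3 ← R3 + (17/12)·R2: [0, 0, 65/24, -10/3]
R4 ← R4 − (1/4)·R2: [0, 0, 75/8, 4]
R5 ← R5 + (1/8)·R2: [0, 0, 253/16, 31/2]
R4 ← R4 − (45/13)·R3: [0, 0, 0, 202/13]
R5 ← R5 − (759/130)·R3: [0, 0, 0, 909/26]
R5 ← R5 − (9/4)·R4: [0, 0, 0, 0]
Echelon form has 4 nonzero rows, so rank(M) = 4.
The rank gives the maximum number of linearly independent rows: 4.

4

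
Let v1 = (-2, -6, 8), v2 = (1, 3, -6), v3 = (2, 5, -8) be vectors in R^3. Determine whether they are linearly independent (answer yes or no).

Form the matrix with these vectors as rows and row reduce.
R2 ← R2 + (1/2)·R1: [0, 0, -2]
R3 ← R3 + R1: [0, -1, 0]
Swap R2 ↔ R3
3 nonzero rows, so the 3 vectors span a space of dimension 3.
Since 3 = 3, the vectors are linearly independent.

yes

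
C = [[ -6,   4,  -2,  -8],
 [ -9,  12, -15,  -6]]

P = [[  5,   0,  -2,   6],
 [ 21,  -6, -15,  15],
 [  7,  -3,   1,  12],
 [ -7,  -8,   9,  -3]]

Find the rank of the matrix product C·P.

2

First compute CP:
[[ 96,  46, -122,  24],
 [144,  21, -231, -36]]
Now row reduce the product.
R2 ← R2 − (3/2)·R1: [0, -48, -48, -72]
2 nonzero rows, so rank(CP) = 2.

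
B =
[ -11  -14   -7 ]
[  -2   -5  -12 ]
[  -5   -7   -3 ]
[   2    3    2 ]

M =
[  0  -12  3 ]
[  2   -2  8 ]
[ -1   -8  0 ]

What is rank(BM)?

First compute BM:
[[-21, 216, -145],
 [  2, 130, -46],
 [-11,  98, -71],
 [  4, -46,  30]]
Now row reduce the product.
R2 ← R2 + (2/21)·R1: [0, 1054/7, -1256/21]
R3 ← R3 − (11/21)·R1: [0, -106/7, 104/21]
R4 ← R4 + (4/21)·R1: [0, -34/7, 50/21]
R3 ← R3 + (53/527)·R2: [0, 0, -560/527]
R4 ← R4 + (1/31)·R2: [0, 0, 14/31]
R4 ← R4 + (17/40)·R3: [0, 0, 0]
3 nonzero rows, so rank(BM) = 3.

3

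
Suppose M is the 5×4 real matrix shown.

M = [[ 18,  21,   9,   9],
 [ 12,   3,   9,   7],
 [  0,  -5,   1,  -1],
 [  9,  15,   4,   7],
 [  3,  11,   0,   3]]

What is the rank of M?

3

Row reduce to echelon form.
R2 ← R2 − (2/3)·R1: [0, -11, 3, 1]
R4 ← R4 − (1/2)·R1: [0, 9/2, -1/2, 5/2]
R5 ← R5 − (1/6)·R1: [0, 15/2, -3/2, 3/2]
R3 ← R3 − (5/11)·R2: [0, 0, -4/11, -16/11]
R4 ← R4 + (9/22)·R2: [0, 0, 8/11, 32/11]
R5 ← R5 + (15/22)·R2: [0, 0, 6/11, 24/11]
R4 ← R4 + (2)·R3: [0, 0, 0, 0]
R5 ← R5 + (3/2)·R3: [0, 0, 0, 0]
Echelon form has 3 nonzero rows, so rank(M) = 3.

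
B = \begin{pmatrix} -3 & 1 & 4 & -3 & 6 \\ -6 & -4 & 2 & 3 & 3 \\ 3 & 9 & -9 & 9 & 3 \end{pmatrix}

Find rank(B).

Row reduce to echelon form.
R2 ← R2 − (2)·R1: [0, -6, -6, 9, -9]
R3 ← R3 + R1: [0, 10, -5, 6, 9]
R3 ← R3 + (5/3)·R2: [0, 0, -15, 21, -6]
Echelon form has 3 nonzero rows, so rank(B) = 3.

3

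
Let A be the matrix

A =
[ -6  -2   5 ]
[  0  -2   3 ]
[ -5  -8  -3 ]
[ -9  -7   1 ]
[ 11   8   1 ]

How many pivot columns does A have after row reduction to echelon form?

3

Row reduce to echelon form.
R3 ← R3 − (5/6)·R1: [0, -19/3, -43/6]
R4 ← R4 − (3/2)·R1: [0, -4, -13/2]
R5 ← R5 + (11/6)·R1: [0, 13/3, 61/6]
R3 ← R3 − (19/6)·R2: [0, 0, -50/3]
R4 ← R4 − (2)·R2: [0, 0, -25/2]
R5 ← R5 + (13/6)·R2: [0, 0, 50/3]
R4 ← R4 − (3/4)·R3: [0, 0, 0]
R5 ← R5 + R3: [0, 0, 0]
Echelon form has 3 nonzero rows, so rank(A) = 3.
Each nonzero row contributes one pivot column: 3 pivot columns.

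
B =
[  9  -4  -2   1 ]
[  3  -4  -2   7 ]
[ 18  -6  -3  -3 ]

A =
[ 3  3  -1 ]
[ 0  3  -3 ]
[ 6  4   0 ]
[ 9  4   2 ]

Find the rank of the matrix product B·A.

2

First compute BA:
[[ 24,  11,   5],
 [ 60,  17,  23],
 [  9,  12,  -6]]
Now row reduce the product.
R2 ← R2 − (5/2)·R1: [0, -21/2, 21/2]
R3 ← R3 − (3/8)·R1: [0, 63/8, -63/8]
R3 ← R3 + (3/4)·R2: [0, 0, 0]
2 nonzero rows, so rank(BA) = 2.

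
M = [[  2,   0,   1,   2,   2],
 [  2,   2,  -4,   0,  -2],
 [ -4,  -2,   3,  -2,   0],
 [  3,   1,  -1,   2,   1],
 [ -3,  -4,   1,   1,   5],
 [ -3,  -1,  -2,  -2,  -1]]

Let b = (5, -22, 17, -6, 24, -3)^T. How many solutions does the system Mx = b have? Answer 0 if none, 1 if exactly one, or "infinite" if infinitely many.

infinite

Row reduce the augmented matrix [M | b].
R2 ← R2 − R1: [0, 2, -5, -2, -4, -27]
R3 ← R3 + (2)·R1: [0, -2, 5, 2, 4, 27]
R4 ← R4 − (3/2)·R1: [0, 1, -5/2, -1, -2, -27/2]
R5 ← R5 + (3/2)·R1: [0, -4, 5/2, 4, 8, 63/2]
R6 ← R6 + (3/2)·R1: [0, -1, -1/2, 1, 2, 9/2]
R3 ← R3 + R2: [0, 0, 0, 0, 0, 0]
R4 ← R4 − (1/2)·R2: [0, 0, 0, 0, 0, 0]
R5 ← R5 + (2)·R2: [0, 0, -15/2, 0, 0, -45/2]
R6 ← R6 + (1/2)·R2: [0, 0, -3, 0, 0, -9]
Swap R3 ↔ R5
R6 ← R6 − (2/5)·R3: [0, 0, 0, 0, 0, 0]
The echelon form has 3 nonzero rows, and every pivot lies in the first 5 columns, so rank(M) = rank([M|b]) = 3.
The system is consistent.
rank = 3 < 5 unknowns, so there are infinitely many solutions.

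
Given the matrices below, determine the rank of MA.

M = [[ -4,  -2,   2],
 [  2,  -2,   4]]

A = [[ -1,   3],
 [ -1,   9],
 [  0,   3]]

1

First compute MA:
[[  6, -24],
 [  0,   0]]
Now row reduce the product.
1 nonzero row, so rank(MA) = 1.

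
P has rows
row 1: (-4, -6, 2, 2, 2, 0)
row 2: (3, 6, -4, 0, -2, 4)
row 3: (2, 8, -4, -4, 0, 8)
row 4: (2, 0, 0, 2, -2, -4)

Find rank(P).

Row reduce to echelon form.
R2 ← R2 + (3/4)·R1: [0, 3/2, -5/2, 3/2, -1/2, 4]
R3 ← R3 + (1/2)·R1: [0, 5, -3, -3, 1, 8]
R4 ← R4 + (1/2)·R1: [0, -3, 1, 3, -1, -4]
R3 ← R3 − (10/3)·R2: [0, 0, 16/3, -8, 8/3, -16/3]
R4 ← R4 + (2)·R2: [0, 0, -4, 6, -2, 4]
R4 ← R4 + (3/4)·R3: [0, 0, 0, 0, 0, 0]
Echelon form has 3 nonzero rows, so rank(P) = 3.

3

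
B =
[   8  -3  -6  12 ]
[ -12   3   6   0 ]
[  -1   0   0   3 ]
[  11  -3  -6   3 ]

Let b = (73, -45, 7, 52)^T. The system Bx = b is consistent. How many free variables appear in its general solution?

Row reduce the augmented matrix [B | b].
R2 ← R2 + (3/2)·R1: [0, -3/2, -3, 18, 129/2]
R3 ← R3 + (1/8)·R1: [0, -3/8, -3/4, 9/2, 129/8]
R4 ← R4 − (11/8)·R1: [0, 9/8, 9/4, -27/2, -387/8]
R3 ← R3 − (1/4)·R2: [0, 0, 0, 0, 0]
R4 ← R4 + (3/4)·R2: [0, 0, 0, 0, 0]
The echelon form has 2 nonzero rows, and every pivot lies in the first 4 columns, so rank(B) = rank([B|b]) = 2.
The system is consistent.
Free variables = (unknowns) − (rank) = 4 − 2 = 2.

2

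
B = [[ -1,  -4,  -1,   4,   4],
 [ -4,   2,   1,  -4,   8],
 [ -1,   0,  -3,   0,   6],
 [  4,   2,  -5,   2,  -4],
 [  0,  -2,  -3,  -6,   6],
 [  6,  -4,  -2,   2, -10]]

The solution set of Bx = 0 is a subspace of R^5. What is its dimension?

1

Row reduce to echelon form.
R2 ← R2 − (4)·R1: [0, 18, 5, -20, -8]
R3 ← R3 − R1: [0, 4, -2, -4, 2]
R4 ← R4 + (4)·R1: [0, -14, -9, 18, 12]
R6 ← R6 + (6)·R1: [0, -28, -8, 26, 14]
R3 ← R3 − (2/9)·R2: [0, 0, -28/9, 4/9, 34/9]
R4 ← R4 + (7/9)·R2: [0, 0, -46/9, 22/9, 52/9]
R5 ← R5 + (1/9)·R2: [0, 0, -22/9, -74/9, 46/9]
R6 ← R6 + (14/9)·R2: [0, 0, -2/9, -46/9, 14/9]
R4 ← R4 − (23/14)·R3: [0, 0, 0, 12/7, -3/7]
R5 ← R5 − (11/14)·R3: [0, 0, 0, -60/7, 15/7]
R6 ← R6 − (1/14)·R3: [0, 0, 0, -36/7, 9/7]
R5 ← R5 + (5)·R4: [0, 0, 0, 0, 0]
R6 ← R6 + (3)·R4: [0, 0, 0, 0, 0]
4 nonzero rows, so rank(B) = 4.
B has 5 columns; by rank–nullity, nullity = 5 − 4 = 1.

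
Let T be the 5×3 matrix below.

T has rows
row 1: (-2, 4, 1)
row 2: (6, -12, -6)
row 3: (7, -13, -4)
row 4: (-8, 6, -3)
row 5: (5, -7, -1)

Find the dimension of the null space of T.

Row reduce to echelon form.
R2 ← R2 + (3)·R1: [0, 0, -3]
R3 ← R3 + (7/2)·R1: [0, 1, -1/2]
R4 ← R4 − (4)·R1: [0, -10, -7]
R5 ← R5 + (5/2)·R1: [0, 3, 3/2]
Swap R2 ↔ R3
R4 ← R4 + (10)·R2: [0, 0, -12]
R5 ← R5 − (3)·R2: [0, 0, 3]
R4 ← R4 − (4)·R3: [0, 0, 0]
R5 ← R5 + R3: [0, 0, 0]
3 nonzero rows, so rank(T) = 3.
T has 3 columns; by rank–nullity, nullity = 3 − 3 = 0.

0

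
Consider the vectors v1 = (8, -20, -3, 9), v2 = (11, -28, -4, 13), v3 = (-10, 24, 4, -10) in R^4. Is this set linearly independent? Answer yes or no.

no

Form the matrix with these vectors as rows and row reduce.
R2 ← R2 − (11/8)·R1: [0, -1/2, 1/8, 5/8]
R3 ← R3 + (5/4)·R1: [0, -1, 1/4, 5/4]
R3 ← R3 − (2)·R2: [0, 0, 0, 0]
2 nonzero rows, so the 3 vectors span a space of dimension 2.
Since 2 < 3, the vectors are linearly dependent.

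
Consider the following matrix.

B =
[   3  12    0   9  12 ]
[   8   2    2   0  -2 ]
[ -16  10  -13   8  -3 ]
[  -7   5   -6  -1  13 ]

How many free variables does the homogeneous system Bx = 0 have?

Row reduce to echelon form.
R2 ← R2 − (8/3)·R1: [0, -30, 2, -24, -34]
R3 ← R3 + (16/3)·R1: [0, 74, -13, 56, 61]
R4 ← R4 + (7/3)·R1: [0, 33, -6, 20, 41]
R3 ← R3 + (37/15)·R2: [0, 0, -121/15, -16/5, -343/15]
R4 ← R4 + (11/10)·R2: [0, 0, -19/5, -32/5, 18/5]
R4 ← R4 − (57/121)·R3: [0, 0, 0, -592/121, 1739/121]
4 nonzero rows, so rank(B) = 4.
B has 5 columns; by rank–nullity, nullity = 5 − 4 = 1.

1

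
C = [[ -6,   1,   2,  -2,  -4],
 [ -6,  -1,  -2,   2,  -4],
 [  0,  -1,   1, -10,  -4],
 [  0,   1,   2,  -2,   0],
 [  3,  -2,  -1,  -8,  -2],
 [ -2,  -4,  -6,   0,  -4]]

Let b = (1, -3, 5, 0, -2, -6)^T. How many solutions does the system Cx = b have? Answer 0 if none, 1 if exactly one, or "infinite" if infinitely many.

0

Row reduce the augmented matrix [C | b].
R2 ← R2 − R1: [0, -2, -4, 4, 0, -4]
R5 ← R5 + (1/2)·R1: [0, -3/2, 0, -9, -4, -3/2]
R6 ← R6 − (1/3)·R1: [0, -13/3, -20/3, 2/3, -8/3, -19/3]
R3 ← R3 − (1/2)·R2: [0, 0, 3, -12, -4, 7]
R4 ← R4 + (1/2)·R2: [0, 0, 0, 0, 0, -2]
R5 ← R5 − (3/4)·R2: [0, 0, 3, -12, -4, 3/2]
R6 ← R6 − (13/6)·R2: [0, 0, 2, -8, -8/3, 7/3]
R5 ← R5 − R3: [0, 0, 0, 0, 0, -11/2]
R6 ← R6 − (2/3)·R3: [0, 0, 0, 0, 0, -7/3]
R5 ← R5 − (11/4)·R4: [0, 0, 0, 0, 0, 0]
R6 ← R6 − (7/6)·R4: [0, 0, 0, 0, 0, 0]
The echelon form has 4 nonzero rows; the last pivot sits in the augmented column, so rank(C) = 3 but rank([C|b]) = 4.
Since the ranks differ, the system is inconsistent.
It has no solutions.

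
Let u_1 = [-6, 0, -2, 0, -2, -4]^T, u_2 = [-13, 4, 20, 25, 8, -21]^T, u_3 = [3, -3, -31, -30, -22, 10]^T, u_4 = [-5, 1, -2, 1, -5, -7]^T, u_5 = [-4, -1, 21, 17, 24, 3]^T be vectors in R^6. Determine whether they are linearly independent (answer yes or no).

Form the matrix with these vectors as rows and row reduce.
R2 ← R2 − (13/6)·R1: [0, 4, 73/3, 25, 37/3, -37/3]
R3 ← R3 + (1/2)·R1: [0, -3, -32, -30, -23, 8]
R4 ← R4 − (5/6)·R1: [0, 1, -1/3, 1, -10/3, -11/3]
R5 ← R5 − (2/3)·R1: [0, -1, 67/3, 17, 76/3, 17/3]
R3 ← R3 + (3/4)·R2: [0, 0, -55/4, -45/4, -55/4, -5/4]
R4 ← R4 − (1/4)·R2: [0, 0, -77/12, -21/4, -77/12, -7/12]
R5 ← R5 + (1/4)·R2: [0, 0, 341/12, 93/4, 341/12, 31/12]
R4 ← R4 − (7/15)·R3: [0, 0, 0, 0, 0, 0]
R5 ← R5 + (31/15)·R3: [0, 0, 0, 0, 0, 0]
3 nonzero rows, so the 5 vectors span a space of dimension 3.
Since 3 < 5, the vectors are linearly dependent.

no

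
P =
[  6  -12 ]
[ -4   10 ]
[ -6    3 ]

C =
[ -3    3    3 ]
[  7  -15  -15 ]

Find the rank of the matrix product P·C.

2

First compute PC:
[[-102, 198, 198],
 [ 82, -162, -162],
 [ 39, -63, -63]]
Now row reduce the product.
R2 ← R2 + (41/51)·R1: [0, -48/17, -48/17]
R3 ← R3 + (13/34)·R1: [0, 216/17, 216/17]
R3 ← R3 + (9/2)·R2: [0, 0, 0]
2 nonzero rows, so rank(PC) = 2.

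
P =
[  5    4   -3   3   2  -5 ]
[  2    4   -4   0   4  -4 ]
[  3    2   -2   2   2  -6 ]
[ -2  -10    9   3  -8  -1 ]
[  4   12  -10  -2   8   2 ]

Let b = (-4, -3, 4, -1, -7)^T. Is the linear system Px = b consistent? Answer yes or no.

no

Row reduce the augmented matrix [P | b].
R2 ← R2 − (2/5)·R1: [0, 12/5, -14/5, -6/5, 16/5, -2, -7/5]
R3 ← R3 − (3/5)·R1: [0, -2/5, -1/5, 1/5, 4/5, -3, 32/5]
R4 ← R4 + (2/5)·R1: [0, -42/5, 39/5, 21/5, -36/5, -3, -13/5]
R5 ← R5 − (4/5)·R1: [0, 44/5, -38/5, -22/5, 32/5, 6, -19/5]
R3 ← R3 + (1/6)·R2: [0, 0, -2/3, 0, 4/3, -10/3, 37/6]
R4 ← R4 + (7/2)·R2: [0, 0, -2, 0, 4, -10, -15/2]
R5 ← R5 − (11/3)·R2: [0, 0, 8/3, 0, -16/3, 40/3, 4/3]
R4 ← R4 − (3)·R3: [0, 0, 0, 0, 0, 0, -26]
R5 ← R5 + (4)·R3: [0, 0, 0, 0, 0, 0, 26]
R5 ← R5 + R4: [0, 0, 0, 0, 0, 0, 0]
The echelon form has 4 nonzero rows; the last pivot sits in the augmented column, so rank(P) = 3 but rank([P|b]) = 4.
Since the ranks differ, the system is inconsistent.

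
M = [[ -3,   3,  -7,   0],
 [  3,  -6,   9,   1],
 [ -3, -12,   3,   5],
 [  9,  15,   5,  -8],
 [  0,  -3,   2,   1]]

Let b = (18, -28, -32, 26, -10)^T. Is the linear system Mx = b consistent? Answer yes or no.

Row reduce the augmented matrix [M | b].
R2 ← R2 + R1: [0, -3, 2, 1, -10]
R3 ← R3 − R1: [0, -15, 10, 5, -50]
R4 ← R4 + (3)·R1: [0, 24, -16, -8, 80]
R3 ← R3 − (5)·R2: [0, 0, 0, 0, 0]
R4 ← R4 + (8)·R2: [0, 0, 0, 0, 0]
R5 ← R5 − R2: [0, 0, 0, 0, 0]
The echelon form has 2 nonzero rows, and every pivot lies in the first 4 columns, so rank(M) = rank([M|b]) = 2.
The system is consistent.

yes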